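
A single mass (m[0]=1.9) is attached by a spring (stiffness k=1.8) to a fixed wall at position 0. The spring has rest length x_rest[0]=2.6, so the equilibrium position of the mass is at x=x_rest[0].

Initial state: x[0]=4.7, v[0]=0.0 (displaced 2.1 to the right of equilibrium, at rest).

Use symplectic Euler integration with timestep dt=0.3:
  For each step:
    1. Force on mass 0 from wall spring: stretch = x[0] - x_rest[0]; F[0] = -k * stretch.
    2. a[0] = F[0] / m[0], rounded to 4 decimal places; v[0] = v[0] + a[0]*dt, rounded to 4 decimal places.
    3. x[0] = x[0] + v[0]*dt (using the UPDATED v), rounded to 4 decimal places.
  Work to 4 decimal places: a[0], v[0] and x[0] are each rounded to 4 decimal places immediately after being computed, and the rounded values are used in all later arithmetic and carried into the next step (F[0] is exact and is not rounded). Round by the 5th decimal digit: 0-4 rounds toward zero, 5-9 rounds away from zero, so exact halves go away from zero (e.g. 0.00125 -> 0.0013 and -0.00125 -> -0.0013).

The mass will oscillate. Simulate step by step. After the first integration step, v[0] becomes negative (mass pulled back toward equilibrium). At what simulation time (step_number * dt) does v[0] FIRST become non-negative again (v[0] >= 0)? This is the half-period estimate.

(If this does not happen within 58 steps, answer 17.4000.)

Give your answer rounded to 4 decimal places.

Step 0: x=[4.7000] v=[0.0000]
Step 1: x=[4.5209] v=[-0.5969]
Step 2: x=[4.1781] v=[-1.1428]
Step 3: x=[3.7007] v=[-1.5913]
Step 4: x=[3.1295] v=[-1.9041]
Step 5: x=[2.5131] v=[-2.0546]
Step 6: x=[1.9041] v=[-2.0299]
Step 7: x=[1.3545] v=[-1.8321]
Step 8: x=[0.9111] v=[-1.4781]
Step 9: x=[0.6117] v=[-0.9981]
Step 10: x=[0.4818] v=[-0.4330]
Step 11: x=[0.5325] v=[0.1690]
First v>=0 after going negative at step 11, time=3.3000

Answer: 3.3000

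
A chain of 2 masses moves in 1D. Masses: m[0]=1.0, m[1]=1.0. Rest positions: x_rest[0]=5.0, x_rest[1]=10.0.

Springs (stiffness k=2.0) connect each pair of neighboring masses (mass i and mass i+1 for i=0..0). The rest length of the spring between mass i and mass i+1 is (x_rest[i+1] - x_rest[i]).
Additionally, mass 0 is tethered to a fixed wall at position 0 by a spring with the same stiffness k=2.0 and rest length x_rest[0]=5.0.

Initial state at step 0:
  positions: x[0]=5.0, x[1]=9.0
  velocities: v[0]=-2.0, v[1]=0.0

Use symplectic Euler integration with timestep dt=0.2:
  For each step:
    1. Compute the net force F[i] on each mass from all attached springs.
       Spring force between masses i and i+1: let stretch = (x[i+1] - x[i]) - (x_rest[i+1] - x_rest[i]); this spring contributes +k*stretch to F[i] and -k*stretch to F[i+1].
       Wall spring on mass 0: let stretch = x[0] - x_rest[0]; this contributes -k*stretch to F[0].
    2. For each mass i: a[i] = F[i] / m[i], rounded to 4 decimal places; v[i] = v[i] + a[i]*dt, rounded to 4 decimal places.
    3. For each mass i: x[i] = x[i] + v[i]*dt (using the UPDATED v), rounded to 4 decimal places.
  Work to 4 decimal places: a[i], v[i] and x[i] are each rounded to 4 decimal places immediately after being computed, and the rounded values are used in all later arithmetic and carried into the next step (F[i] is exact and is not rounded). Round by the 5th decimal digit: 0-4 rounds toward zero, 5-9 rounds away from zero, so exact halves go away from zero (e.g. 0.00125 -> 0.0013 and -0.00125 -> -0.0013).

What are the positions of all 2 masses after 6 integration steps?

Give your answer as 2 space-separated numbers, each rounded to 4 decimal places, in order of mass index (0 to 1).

Step 0: x=[5.0000 9.0000] v=[-2.0000 0.0000]
Step 1: x=[4.5200 9.0800] v=[-2.4000 0.4000]
Step 2: x=[4.0432 9.1952] v=[-2.3840 0.5760]
Step 3: x=[3.6551 9.2982] v=[-1.9405 0.5152]
Step 4: x=[3.4260 9.3498] v=[-1.1453 0.2580]
Step 5: x=[3.3968 9.3275] v=[-0.1462 -0.1115]
Step 6: x=[3.5703 9.2307] v=[0.8674 -0.4838]

Answer: 3.5703 9.2307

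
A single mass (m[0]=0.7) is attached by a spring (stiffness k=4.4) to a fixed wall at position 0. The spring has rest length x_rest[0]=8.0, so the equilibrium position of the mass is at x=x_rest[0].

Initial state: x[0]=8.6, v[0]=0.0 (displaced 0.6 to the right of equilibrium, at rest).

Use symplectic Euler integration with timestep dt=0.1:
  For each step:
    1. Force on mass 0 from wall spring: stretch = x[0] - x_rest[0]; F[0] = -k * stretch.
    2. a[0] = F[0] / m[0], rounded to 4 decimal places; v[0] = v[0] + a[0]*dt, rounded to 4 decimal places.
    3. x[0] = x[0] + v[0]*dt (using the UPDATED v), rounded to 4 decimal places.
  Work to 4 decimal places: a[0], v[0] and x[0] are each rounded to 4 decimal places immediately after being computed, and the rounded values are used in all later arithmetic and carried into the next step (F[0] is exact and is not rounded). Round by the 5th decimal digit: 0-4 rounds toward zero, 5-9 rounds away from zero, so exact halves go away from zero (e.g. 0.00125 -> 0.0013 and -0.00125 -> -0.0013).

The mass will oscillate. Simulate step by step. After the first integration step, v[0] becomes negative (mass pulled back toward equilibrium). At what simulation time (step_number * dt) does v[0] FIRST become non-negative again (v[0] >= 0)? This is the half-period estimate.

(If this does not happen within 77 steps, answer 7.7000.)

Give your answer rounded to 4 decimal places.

Step 0: x=[8.6000] v=[0.0000]
Step 1: x=[8.5623] v=[-0.3771]
Step 2: x=[8.4892] v=[-0.7306]
Step 3: x=[8.3854] v=[-1.0381]
Step 4: x=[8.2574] v=[-1.2804]
Step 5: x=[8.1132] v=[-1.4422]
Step 6: x=[7.9619] v=[-1.5134]
Step 7: x=[7.8130] v=[-1.4895]
Step 8: x=[7.6758] v=[-1.3720]
Step 9: x=[7.5590] v=[-1.1682]
Step 10: x=[7.4699] v=[-0.8910]
Step 11: x=[7.4141] v=[-0.5578]
Step 12: x=[7.3952] v=[-0.1895]
Step 13: x=[7.4143] v=[0.1907]
First v>=0 after going negative at step 13, time=1.3000

Answer: 1.3000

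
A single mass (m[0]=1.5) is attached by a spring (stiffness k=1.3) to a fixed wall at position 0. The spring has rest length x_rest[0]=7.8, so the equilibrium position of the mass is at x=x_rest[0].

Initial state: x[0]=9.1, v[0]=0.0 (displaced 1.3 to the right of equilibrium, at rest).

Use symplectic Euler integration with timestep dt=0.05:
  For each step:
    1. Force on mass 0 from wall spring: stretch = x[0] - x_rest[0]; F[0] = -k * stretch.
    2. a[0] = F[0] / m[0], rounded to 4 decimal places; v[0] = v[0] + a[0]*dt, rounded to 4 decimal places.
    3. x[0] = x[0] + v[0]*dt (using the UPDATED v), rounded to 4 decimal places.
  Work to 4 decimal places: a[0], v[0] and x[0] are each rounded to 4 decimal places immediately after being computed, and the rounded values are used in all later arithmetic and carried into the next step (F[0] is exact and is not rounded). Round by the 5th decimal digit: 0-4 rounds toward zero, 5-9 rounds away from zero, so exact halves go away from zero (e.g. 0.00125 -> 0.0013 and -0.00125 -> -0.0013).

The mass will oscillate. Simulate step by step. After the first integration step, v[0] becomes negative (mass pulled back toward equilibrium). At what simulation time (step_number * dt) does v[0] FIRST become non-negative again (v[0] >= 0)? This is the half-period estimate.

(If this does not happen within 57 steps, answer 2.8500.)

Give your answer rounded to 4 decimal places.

Step 0: x=[9.1000] v=[0.0000]
Step 1: x=[9.0972] v=[-0.0563]
Step 2: x=[9.0916] v=[-0.1125]
Step 3: x=[9.0832] v=[-0.1685]
Step 4: x=[9.0720] v=[-0.2241]
Step 5: x=[9.0580] v=[-0.2792]
Step 6: x=[9.0413] v=[-0.3337]
Step 7: x=[9.0219] v=[-0.3875]
Step 8: x=[8.9999] v=[-0.4405]
Step 9: x=[8.9753] v=[-0.4925]
Step 10: x=[8.9481] v=[-0.5434]
Step 11: x=[8.9184] v=[-0.5932]
Step 12: x=[8.8863] v=[-0.6417]
Step 13: x=[8.8519] v=[-0.6888]
Step 14: x=[8.8152] v=[-0.7344]
Step 15: x=[8.7763] v=[-0.7784]
Step 16: x=[8.7353] v=[-0.8207]
Step 17: x=[8.6922] v=[-0.8612]
Step 18: x=[8.6472] v=[-0.8999]
Step 19: x=[8.6004] v=[-0.9366]
Step 20: x=[8.5518] v=[-0.9713]
Step 21: x=[8.5016] v=[-1.0039]
Step 22: x=[8.4499] v=[-1.0343]
Step 23: x=[8.3968] v=[-1.0625]
Step 24: x=[8.3424] v=[-1.0884]
Step 25: x=[8.2868] v=[-1.1119]
Step 26: x=[8.2302] v=[-1.1330]
Step 27: x=[8.1726] v=[-1.1516]
Step 28: x=[8.1142] v=[-1.1677]
Step 29: x=[8.0551] v=[-1.1813]
Step 30: x=[7.9955] v=[-1.1924]
Step 31: x=[7.9355] v=[-1.2009]
Step 32: x=[7.8752] v=[-1.2068]
Step 33: x=[7.8147] v=[-1.2101]
Step 34: x=[7.7542] v=[-1.2107]
Step 35: x=[7.6938] v=[-1.2087]
Step 36: x=[7.6336] v=[-1.2041]
Step 37: x=[7.5738] v=[-1.1969]
Step 38: x=[7.5144] v=[-1.1871]
Step 39: x=[7.4557] v=[-1.1747]
Step 40: x=[7.3977] v=[-1.1598]
Step 41: x=[7.3406] v=[-1.1424]
Step 42: x=[7.2845] v=[-1.1225]
Step 43: x=[7.2295] v=[-1.1002]
Step 44: x=[7.1757] v=[-1.0755]
Step 45: x=[7.1233] v=[-1.0484]
Step 46: x=[7.0723] v=[-1.0191]
Step 47: x=[7.0229] v=[-0.9876]
Step 48: x=[6.9752] v=[-0.9539]
Step 49: x=[6.9293] v=[-0.9182]
Step 50: x=[6.8853] v=[-0.8805]
Step 51: x=[6.8433] v=[-0.8409]
Step 52: x=[6.8033] v=[-0.7994]
Step 53: x=[6.7655] v=[-0.7562]
Step 54: x=[6.7299] v=[-0.7114]
Step 55: x=[6.6967] v=[-0.6650]
Step 56: x=[6.6658] v=[-0.6172]
Step 57: x=[6.6374] v=[-0.5681]
v[0] did not become non-negative within 57 steps; using fallback time=2.8500

Answer: 2.8500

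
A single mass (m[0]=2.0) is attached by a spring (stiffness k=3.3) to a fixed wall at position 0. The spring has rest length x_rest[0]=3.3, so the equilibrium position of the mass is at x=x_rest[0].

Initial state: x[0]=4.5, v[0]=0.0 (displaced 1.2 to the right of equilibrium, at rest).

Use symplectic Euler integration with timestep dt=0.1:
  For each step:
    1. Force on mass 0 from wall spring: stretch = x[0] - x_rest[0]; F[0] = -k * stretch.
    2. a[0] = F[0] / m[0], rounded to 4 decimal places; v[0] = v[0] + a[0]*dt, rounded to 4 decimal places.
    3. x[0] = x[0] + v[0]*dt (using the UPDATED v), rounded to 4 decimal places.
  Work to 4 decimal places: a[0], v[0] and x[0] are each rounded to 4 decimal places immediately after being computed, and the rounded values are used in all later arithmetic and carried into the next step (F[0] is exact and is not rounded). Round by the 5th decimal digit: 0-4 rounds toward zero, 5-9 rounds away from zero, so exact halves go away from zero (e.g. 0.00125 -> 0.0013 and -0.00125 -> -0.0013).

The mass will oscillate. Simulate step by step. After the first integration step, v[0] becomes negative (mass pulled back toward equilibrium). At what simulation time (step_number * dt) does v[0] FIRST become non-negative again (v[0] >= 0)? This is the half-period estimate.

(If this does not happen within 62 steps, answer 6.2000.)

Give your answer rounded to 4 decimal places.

Answer: 2.5000

Derivation:
Step 0: x=[4.5000] v=[0.0000]
Step 1: x=[4.4802] v=[-0.1980]
Step 2: x=[4.4409] v=[-0.3927]
Step 3: x=[4.3828] v=[-0.5810]
Step 4: x=[4.3068] v=[-0.7597]
Step 5: x=[4.2142] v=[-0.9258]
Step 6: x=[4.1065] v=[-1.0766]
Step 7: x=[3.9855] v=[-1.2097]
Step 8: x=[3.8532] v=[-1.3228]
Step 9: x=[3.7118] v=[-1.4141]
Step 10: x=[3.5636] v=[-1.4821]
Step 11: x=[3.4110] v=[-1.5256]
Step 12: x=[3.2566] v=[-1.5439]
Step 13: x=[3.1029] v=[-1.5367]
Step 14: x=[2.9525] v=[-1.5042]
Step 15: x=[2.8078] v=[-1.4469]
Step 16: x=[2.6712] v=[-1.3657]
Step 17: x=[2.5450] v=[-1.2620]
Step 18: x=[2.4313] v=[-1.1374]
Step 19: x=[2.3319] v=[-0.9941]
Step 20: x=[2.2485] v=[-0.8344]
Step 21: x=[2.1824] v=[-0.6609]
Step 22: x=[2.1348] v=[-0.4765]
Step 23: x=[2.1064] v=[-0.2842]
Step 24: x=[2.0977] v=[-0.0873]
Step 25: x=[2.1088] v=[0.1111]
First v>=0 after going negative at step 25, time=2.5000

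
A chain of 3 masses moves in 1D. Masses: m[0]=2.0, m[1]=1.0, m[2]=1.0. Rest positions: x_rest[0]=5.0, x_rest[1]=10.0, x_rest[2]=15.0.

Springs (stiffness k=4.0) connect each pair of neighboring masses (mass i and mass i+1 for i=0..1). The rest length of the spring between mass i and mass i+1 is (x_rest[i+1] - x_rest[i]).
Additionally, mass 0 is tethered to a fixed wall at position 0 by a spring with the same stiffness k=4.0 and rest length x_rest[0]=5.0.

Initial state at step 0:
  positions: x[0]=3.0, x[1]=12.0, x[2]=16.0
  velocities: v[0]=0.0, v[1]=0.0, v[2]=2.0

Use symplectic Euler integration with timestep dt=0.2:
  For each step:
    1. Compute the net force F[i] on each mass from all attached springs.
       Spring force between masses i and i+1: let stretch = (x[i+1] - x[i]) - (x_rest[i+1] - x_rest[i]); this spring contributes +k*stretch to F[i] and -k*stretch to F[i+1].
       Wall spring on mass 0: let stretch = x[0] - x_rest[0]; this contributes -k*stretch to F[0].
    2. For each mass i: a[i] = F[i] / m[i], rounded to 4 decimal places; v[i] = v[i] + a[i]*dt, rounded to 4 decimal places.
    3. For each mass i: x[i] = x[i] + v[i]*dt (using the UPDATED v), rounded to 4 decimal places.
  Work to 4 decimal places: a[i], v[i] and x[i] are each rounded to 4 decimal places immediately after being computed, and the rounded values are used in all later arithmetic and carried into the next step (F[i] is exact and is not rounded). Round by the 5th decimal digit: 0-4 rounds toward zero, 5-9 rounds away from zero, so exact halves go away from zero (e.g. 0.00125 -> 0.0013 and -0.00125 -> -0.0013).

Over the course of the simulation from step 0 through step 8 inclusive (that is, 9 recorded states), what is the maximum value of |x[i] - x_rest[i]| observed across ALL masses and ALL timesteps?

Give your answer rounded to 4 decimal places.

Step 0: x=[3.0000 12.0000 16.0000] v=[0.0000 0.0000 2.0000]
Step 1: x=[3.4800 11.2000 16.5600] v=[2.4000 -4.0000 2.8000]
Step 2: x=[4.2992 10.0224 17.0624] v=[4.0960 -5.8880 2.5120]
Step 3: x=[5.2323 9.0555 17.2384] v=[4.6656 -4.8346 0.8800]
Step 4: x=[6.0527 8.7861 16.9051] v=[4.1020 -1.3468 -1.6663]
Step 5: x=[6.6076 9.3784 16.0728] v=[2.7743 2.9617 -4.1615]
Step 6: x=[6.8555 10.5985 14.9694] v=[1.2396 6.1006 -5.5170]
Step 7: x=[6.8544 11.9191 13.9667] v=[-0.0054 6.6029 -5.0137]
Step 8: x=[6.7101 12.7569 13.4363] v=[-0.7213 4.1892 -2.6518]
Max displacement = 2.7569

Answer: 2.7569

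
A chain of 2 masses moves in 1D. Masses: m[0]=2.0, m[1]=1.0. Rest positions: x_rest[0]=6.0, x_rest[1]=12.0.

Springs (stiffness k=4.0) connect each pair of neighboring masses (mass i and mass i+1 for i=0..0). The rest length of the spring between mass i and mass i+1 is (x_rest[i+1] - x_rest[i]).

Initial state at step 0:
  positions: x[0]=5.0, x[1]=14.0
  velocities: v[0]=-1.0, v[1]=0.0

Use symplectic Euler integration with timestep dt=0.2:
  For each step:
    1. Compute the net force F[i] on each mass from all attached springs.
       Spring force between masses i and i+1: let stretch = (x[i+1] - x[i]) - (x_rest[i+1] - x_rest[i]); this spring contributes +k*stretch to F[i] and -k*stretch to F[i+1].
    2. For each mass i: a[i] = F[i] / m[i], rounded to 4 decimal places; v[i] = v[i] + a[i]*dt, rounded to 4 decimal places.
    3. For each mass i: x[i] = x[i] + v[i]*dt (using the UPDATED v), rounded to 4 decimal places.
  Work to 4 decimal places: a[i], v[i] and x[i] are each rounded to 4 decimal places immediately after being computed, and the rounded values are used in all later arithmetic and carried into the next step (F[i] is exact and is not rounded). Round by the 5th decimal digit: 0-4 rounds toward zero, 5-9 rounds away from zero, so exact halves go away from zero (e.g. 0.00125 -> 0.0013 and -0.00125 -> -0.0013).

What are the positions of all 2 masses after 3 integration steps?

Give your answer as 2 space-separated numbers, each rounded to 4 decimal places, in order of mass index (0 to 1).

Answer: 5.6260 11.5480

Derivation:
Step 0: x=[5.0000 14.0000] v=[-1.0000 0.0000]
Step 1: x=[5.0400 13.5200] v=[0.2000 -2.4000]
Step 2: x=[5.2784 12.6432] v=[1.1920 -4.3840]
Step 3: x=[5.6260 11.5480] v=[1.7379 -5.4758]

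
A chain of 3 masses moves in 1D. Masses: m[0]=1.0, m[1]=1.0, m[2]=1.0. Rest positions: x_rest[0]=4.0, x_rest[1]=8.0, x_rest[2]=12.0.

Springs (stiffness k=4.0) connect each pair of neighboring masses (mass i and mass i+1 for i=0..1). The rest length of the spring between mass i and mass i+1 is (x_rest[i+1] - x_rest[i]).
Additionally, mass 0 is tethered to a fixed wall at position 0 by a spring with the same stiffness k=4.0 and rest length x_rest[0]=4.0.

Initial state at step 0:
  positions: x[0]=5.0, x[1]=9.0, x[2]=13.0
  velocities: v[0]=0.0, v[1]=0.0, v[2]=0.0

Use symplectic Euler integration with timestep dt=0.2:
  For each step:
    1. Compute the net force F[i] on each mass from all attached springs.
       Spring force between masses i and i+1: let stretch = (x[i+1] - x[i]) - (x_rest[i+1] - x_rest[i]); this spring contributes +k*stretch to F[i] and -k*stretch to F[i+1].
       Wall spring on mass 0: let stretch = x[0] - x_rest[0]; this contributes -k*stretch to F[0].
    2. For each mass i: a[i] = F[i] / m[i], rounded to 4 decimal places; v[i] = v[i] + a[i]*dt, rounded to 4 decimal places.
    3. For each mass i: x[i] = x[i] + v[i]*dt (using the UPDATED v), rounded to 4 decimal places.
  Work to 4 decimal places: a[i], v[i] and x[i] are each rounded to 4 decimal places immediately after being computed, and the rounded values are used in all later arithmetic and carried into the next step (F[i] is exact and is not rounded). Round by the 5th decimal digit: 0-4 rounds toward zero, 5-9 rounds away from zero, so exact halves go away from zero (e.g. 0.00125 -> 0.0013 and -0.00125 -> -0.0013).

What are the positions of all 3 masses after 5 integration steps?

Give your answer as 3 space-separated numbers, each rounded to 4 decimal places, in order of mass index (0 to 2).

Answer: 3.8967 8.4851 12.9128

Derivation:
Step 0: x=[5.0000 9.0000 13.0000] v=[0.0000 0.0000 0.0000]
Step 1: x=[4.8400 9.0000 13.0000] v=[-0.8000 0.0000 0.0000]
Step 2: x=[4.5712 8.9744 13.0000] v=[-1.3440 -0.1280 0.0000]
Step 3: x=[4.2755 8.8884 12.9959] v=[-1.4784 -0.4301 -0.0205]
Step 4: x=[4.0338 8.7215 12.9746] v=[-1.2085 -0.8344 -0.1065]
Step 5: x=[3.8967 8.4851 12.9128] v=[-0.6854 -1.1821 -0.3090]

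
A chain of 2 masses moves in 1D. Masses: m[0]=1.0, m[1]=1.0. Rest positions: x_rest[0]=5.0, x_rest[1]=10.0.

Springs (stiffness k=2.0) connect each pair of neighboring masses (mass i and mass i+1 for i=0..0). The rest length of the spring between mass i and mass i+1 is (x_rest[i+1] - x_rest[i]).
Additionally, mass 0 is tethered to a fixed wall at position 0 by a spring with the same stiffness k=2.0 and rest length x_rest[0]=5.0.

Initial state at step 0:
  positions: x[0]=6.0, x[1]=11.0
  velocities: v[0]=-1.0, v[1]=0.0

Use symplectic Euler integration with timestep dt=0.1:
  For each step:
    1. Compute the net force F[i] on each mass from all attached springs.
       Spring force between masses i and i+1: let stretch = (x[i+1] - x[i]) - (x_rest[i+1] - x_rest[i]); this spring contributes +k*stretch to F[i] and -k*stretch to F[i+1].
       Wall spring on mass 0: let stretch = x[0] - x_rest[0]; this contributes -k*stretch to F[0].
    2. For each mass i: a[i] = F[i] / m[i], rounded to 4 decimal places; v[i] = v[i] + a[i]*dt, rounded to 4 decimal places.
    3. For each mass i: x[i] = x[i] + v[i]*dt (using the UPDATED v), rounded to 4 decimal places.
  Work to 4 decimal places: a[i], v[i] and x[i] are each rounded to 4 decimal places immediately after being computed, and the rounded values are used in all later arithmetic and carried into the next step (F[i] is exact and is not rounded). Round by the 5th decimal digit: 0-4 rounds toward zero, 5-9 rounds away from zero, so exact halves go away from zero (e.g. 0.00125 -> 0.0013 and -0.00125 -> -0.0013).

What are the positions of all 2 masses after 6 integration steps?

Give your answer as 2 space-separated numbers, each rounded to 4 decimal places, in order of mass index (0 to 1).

Answer: 5.1619 10.9104

Derivation:
Step 0: x=[6.0000 11.0000] v=[-1.0000 0.0000]
Step 1: x=[5.8800 11.0000] v=[-1.2000 0.0000]
Step 2: x=[5.7448 10.9976] v=[-1.3520 -0.0240]
Step 3: x=[5.5998 10.9901] v=[-1.4504 -0.0746]
Step 4: x=[5.4506 10.9748] v=[-1.4923 -0.1527]
Step 5: x=[5.3028 10.9491] v=[-1.4776 -0.2575]
Step 6: x=[5.1619 10.9104] v=[-1.4089 -0.3868]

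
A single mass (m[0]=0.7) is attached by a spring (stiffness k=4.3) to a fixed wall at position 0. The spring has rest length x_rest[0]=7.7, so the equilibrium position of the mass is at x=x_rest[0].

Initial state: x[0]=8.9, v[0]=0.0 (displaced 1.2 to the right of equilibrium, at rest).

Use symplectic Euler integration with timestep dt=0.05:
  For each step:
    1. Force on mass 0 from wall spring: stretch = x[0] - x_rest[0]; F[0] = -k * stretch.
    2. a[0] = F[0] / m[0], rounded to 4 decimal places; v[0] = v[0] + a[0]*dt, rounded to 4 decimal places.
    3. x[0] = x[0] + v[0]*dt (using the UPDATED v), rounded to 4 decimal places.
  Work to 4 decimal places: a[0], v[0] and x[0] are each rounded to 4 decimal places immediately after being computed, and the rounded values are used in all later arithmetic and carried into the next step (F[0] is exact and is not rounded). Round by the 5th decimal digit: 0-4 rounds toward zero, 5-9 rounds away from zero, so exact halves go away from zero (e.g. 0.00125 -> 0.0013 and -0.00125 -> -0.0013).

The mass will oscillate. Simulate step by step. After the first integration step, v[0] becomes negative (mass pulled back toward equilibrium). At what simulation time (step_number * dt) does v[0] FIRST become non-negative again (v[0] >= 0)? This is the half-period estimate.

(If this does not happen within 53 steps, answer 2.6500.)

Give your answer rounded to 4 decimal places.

Step 0: x=[8.9000] v=[0.0000]
Step 1: x=[8.8816] v=[-0.3686]
Step 2: x=[8.8450] v=[-0.7315]
Step 3: x=[8.7908] v=[-1.0832]
Step 4: x=[8.7199] v=[-1.4182]
Step 5: x=[8.6333] v=[-1.7315]
Step 6: x=[8.5324] v=[-2.0182]
Step 7: x=[8.4187] v=[-2.2739]
Step 8: x=[8.2940] v=[-2.4946]
Step 9: x=[8.1602] v=[-2.6770]
Step 10: x=[8.0193] v=[-2.8183]
Step 11: x=[7.8735] v=[-2.9164]
Step 12: x=[7.7250] v=[-2.9697]
Step 13: x=[7.5761] v=[-2.9774]
Step 14: x=[7.4291] v=[-2.9393]
Step 15: x=[7.2863] v=[-2.8561]
Step 16: x=[7.1499] v=[-2.7290]
Step 17: x=[7.0219] v=[-2.5600]
Step 18: x=[6.9043] v=[-2.3517]
Step 19: x=[6.7989] v=[-2.1073]
Step 20: x=[6.7074] v=[-1.8305]
Step 21: x=[6.6311] v=[-1.5256]
Step 22: x=[6.5712] v=[-1.1973]
Step 23: x=[6.5287] v=[-0.8506]
Step 24: x=[6.5042] v=[-0.4908]
Step 25: x=[6.4980] v=[-0.1235]
Step 26: x=[6.5103] v=[0.2457]
First v>=0 after going negative at step 26, time=1.3000

Answer: 1.3000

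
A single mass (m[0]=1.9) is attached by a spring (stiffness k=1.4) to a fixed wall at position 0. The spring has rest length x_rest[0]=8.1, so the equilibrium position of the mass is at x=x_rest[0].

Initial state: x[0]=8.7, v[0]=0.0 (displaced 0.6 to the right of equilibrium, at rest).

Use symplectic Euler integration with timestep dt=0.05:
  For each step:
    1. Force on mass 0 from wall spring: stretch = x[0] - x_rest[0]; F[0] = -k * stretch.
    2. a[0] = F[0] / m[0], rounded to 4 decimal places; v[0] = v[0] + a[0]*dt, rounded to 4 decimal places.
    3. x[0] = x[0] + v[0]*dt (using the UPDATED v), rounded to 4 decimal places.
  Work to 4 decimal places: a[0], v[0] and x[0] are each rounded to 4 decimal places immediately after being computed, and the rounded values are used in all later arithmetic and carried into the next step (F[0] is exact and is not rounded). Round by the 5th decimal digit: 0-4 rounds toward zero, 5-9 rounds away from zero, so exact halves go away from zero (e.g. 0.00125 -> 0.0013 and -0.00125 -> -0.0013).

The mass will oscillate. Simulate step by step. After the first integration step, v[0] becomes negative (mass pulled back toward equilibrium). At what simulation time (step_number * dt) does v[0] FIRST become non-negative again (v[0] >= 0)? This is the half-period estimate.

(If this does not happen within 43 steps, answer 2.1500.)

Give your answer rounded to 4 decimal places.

Step 0: x=[8.7000] v=[0.0000]
Step 1: x=[8.6989] v=[-0.0221]
Step 2: x=[8.6967] v=[-0.0442]
Step 3: x=[8.6934] v=[-0.0662]
Step 4: x=[8.6890] v=[-0.0881]
Step 5: x=[8.6835] v=[-0.1098]
Step 6: x=[8.6769] v=[-0.1313]
Step 7: x=[8.6693] v=[-0.1526]
Step 8: x=[8.6606] v=[-0.1736]
Step 9: x=[8.6509] v=[-0.1943]
Step 10: x=[8.6402] v=[-0.2146]
Step 11: x=[8.6285] v=[-0.2345]
Step 12: x=[8.6158] v=[-0.2540]
Step 13: x=[8.6022] v=[-0.2730]
Step 14: x=[8.5876] v=[-0.2915]
Step 15: x=[8.5721] v=[-0.3095]
Step 16: x=[8.5558] v=[-0.3269]
Step 17: x=[8.5386] v=[-0.3437]
Step 18: x=[8.5206] v=[-0.3599]
Step 19: x=[8.5018] v=[-0.3754]
Step 20: x=[8.4823] v=[-0.3902]
Step 21: x=[8.4621] v=[-0.4043]
Step 22: x=[8.4412] v=[-0.4176]
Step 23: x=[8.4197] v=[-0.4302]
Step 24: x=[8.3976] v=[-0.4420]
Step 25: x=[8.3750] v=[-0.4530]
Step 26: x=[8.3518] v=[-0.4631]
Step 27: x=[8.3282] v=[-0.4724]
Step 28: x=[8.3042] v=[-0.4808]
Step 29: x=[8.2798] v=[-0.4883]
Step 30: x=[8.2551] v=[-0.4949]
Step 31: x=[8.2301] v=[-0.5006]
Step 32: x=[8.2048] v=[-0.5054]
Step 33: x=[8.1793] v=[-0.5093]
Step 34: x=[8.1537] v=[-0.5122]
Step 35: x=[8.1280] v=[-0.5142]
Step 36: x=[8.1022] v=[-0.5152]
Step 37: x=[8.0764] v=[-0.5153]
Step 38: x=[8.0507] v=[-0.5144]
Step 39: x=[8.0251] v=[-0.5126]
Step 40: x=[7.9996] v=[-0.5098]
Step 41: x=[7.9743] v=[-0.5061]
Step 42: x=[7.9492] v=[-0.5015]
Step 43: x=[7.9244] v=[-0.4959]
v[0] did not become non-negative within 43 steps; using fallback time=2.1500

Answer: 2.1500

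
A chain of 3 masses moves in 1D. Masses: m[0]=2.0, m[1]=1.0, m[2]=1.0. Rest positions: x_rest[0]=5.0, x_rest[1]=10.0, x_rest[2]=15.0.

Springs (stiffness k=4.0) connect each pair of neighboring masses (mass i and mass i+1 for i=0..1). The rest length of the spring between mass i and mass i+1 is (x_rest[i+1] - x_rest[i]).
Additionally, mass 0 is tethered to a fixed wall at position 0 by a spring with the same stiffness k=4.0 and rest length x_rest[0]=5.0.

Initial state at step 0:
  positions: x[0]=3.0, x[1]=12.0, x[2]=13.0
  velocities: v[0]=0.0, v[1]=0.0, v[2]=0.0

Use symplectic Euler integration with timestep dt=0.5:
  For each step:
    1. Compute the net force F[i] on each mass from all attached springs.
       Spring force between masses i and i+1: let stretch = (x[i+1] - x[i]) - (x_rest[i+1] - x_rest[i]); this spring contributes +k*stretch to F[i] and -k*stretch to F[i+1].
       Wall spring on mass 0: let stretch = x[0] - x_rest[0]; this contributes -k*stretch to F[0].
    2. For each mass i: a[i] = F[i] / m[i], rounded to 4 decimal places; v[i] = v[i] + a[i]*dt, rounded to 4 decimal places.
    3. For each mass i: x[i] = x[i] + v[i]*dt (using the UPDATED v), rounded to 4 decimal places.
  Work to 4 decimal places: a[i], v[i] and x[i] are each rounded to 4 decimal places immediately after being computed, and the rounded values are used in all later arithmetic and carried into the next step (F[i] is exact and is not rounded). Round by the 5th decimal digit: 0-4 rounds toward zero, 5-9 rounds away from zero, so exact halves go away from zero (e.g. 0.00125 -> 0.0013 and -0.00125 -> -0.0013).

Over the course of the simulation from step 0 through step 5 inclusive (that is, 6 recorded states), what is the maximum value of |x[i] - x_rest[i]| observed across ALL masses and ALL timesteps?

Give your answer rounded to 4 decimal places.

Step 0: x=[3.0000 12.0000 13.0000] v=[0.0000 0.0000 0.0000]
Step 1: x=[6.0000 4.0000 17.0000] v=[6.0000 -16.0000 8.0000]
Step 2: x=[5.0000 11.0000 13.0000] v=[-2.0000 14.0000 -8.0000]
Step 3: x=[4.5000 14.0000 12.0000] v=[-1.0000 6.0000 -2.0000]
Step 4: x=[6.5000 5.5000 18.0000] v=[4.0000 -17.0000 12.0000]
Step 5: x=[4.7500 10.5000 16.5000] v=[-3.5000 10.0000 -3.0000]
Max displacement = 6.0000

Answer: 6.0000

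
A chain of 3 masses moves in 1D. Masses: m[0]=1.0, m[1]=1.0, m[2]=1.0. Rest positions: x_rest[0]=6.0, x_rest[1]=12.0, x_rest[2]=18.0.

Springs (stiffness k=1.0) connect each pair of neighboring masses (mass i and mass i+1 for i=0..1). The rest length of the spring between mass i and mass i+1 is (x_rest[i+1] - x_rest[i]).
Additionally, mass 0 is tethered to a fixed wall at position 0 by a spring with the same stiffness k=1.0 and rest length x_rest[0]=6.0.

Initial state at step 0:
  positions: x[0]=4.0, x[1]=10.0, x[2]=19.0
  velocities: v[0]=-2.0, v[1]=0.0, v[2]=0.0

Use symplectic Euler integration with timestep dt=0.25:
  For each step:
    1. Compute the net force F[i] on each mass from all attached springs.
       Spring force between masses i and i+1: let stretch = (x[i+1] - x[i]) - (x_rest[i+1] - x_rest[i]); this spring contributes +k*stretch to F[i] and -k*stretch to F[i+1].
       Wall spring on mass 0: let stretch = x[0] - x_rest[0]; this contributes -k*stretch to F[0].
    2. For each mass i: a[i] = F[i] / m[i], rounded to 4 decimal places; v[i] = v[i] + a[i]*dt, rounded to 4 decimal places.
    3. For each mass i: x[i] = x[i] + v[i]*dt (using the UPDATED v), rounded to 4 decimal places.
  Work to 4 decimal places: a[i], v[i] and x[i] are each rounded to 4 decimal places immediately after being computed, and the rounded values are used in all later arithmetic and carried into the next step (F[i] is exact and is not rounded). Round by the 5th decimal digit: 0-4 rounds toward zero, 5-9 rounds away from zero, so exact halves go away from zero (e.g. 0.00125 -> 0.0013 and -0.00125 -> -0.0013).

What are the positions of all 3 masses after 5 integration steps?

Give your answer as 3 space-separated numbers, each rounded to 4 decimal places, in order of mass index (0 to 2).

Step 0: x=[4.0000 10.0000 19.0000] v=[-2.0000 0.0000 0.0000]
Step 1: x=[3.6250 10.1875 18.8125] v=[-1.5000 0.7500 -0.7500]
Step 2: x=[3.4336 10.5039 18.4609] v=[-0.7656 1.2656 -1.4063]
Step 3: x=[3.4695 10.8757 17.9870] v=[0.1436 1.4873 -1.8956]
Step 4: x=[3.7515 11.2291 17.4437] v=[1.1278 1.4136 -2.1734]
Step 5: x=[4.2663 11.5036 16.8869] v=[2.0593 1.0979 -2.2271]

Answer: 4.2663 11.5036 16.8869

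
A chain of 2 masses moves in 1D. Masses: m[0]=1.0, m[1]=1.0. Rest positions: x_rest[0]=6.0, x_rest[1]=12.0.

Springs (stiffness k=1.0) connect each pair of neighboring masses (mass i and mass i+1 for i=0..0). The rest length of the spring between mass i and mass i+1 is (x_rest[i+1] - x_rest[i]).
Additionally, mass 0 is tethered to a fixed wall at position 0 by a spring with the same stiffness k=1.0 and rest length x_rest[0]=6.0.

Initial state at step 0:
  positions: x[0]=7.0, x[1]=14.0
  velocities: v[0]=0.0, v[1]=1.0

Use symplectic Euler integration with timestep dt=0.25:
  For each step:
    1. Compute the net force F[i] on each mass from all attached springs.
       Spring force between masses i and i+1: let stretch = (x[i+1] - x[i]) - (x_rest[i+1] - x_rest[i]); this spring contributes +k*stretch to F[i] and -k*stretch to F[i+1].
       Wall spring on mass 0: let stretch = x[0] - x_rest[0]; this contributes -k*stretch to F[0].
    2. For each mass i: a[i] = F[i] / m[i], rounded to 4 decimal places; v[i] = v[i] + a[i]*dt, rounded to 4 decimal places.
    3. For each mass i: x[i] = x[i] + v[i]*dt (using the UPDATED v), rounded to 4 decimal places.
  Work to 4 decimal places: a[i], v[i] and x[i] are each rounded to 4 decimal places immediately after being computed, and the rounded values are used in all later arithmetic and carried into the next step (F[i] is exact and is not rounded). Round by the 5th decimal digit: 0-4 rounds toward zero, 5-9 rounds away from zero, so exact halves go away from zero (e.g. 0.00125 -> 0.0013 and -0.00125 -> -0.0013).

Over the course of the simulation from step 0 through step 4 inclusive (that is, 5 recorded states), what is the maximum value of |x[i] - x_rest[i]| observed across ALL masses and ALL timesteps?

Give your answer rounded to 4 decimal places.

Step 0: x=[7.0000 14.0000] v=[0.0000 1.0000]
Step 1: x=[7.0000 14.1875] v=[0.0000 0.7500]
Step 2: x=[7.0117 14.3008] v=[0.0469 0.4531]
Step 3: x=[7.0408 14.3335] v=[0.1163 0.1308]
Step 4: x=[7.0856 14.2854] v=[0.1793 -0.1924]
Max displacement = 2.3335

Answer: 2.3335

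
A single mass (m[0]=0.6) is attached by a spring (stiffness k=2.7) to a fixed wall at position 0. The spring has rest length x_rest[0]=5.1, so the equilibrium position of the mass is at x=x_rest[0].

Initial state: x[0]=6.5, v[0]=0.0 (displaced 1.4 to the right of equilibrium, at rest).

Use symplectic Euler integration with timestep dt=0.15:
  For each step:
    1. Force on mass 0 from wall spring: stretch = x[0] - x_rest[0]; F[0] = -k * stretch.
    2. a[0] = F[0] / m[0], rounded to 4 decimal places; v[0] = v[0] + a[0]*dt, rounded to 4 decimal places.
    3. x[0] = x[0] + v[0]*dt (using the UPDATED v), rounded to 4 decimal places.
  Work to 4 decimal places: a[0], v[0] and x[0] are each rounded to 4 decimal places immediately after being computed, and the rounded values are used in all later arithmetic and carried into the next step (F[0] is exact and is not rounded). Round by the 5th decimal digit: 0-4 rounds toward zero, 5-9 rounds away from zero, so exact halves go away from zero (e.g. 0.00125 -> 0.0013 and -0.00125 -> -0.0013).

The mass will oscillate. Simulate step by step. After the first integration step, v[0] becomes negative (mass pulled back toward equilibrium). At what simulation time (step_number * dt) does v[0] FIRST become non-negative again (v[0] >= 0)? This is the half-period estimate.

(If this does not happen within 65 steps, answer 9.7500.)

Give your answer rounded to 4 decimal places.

Step 0: x=[6.5000] v=[0.0000]
Step 1: x=[6.3583] v=[-0.9450]
Step 2: x=[6.0891] v=[-1.7944]
Step 3: x=[5.7198] v=[-2.4621]
Step 4: x=[5.2877] v=[-2.8805]
Step 5: x=[4.8366] v=[-3.0072]
Step 6: x=[4.4122] v=[-2.8294]
Step 7: x=[4.0574] v=[-2.3651]
Step 8: x=[3.8082] v=[-1.6613]
Step 9: x=[3.6898] v=[-0.7893]
Step 10: x=[3.7142] v=[0.1626]
First v>=0 after going negative at step 10, time=1.5000

Answer: 1.5000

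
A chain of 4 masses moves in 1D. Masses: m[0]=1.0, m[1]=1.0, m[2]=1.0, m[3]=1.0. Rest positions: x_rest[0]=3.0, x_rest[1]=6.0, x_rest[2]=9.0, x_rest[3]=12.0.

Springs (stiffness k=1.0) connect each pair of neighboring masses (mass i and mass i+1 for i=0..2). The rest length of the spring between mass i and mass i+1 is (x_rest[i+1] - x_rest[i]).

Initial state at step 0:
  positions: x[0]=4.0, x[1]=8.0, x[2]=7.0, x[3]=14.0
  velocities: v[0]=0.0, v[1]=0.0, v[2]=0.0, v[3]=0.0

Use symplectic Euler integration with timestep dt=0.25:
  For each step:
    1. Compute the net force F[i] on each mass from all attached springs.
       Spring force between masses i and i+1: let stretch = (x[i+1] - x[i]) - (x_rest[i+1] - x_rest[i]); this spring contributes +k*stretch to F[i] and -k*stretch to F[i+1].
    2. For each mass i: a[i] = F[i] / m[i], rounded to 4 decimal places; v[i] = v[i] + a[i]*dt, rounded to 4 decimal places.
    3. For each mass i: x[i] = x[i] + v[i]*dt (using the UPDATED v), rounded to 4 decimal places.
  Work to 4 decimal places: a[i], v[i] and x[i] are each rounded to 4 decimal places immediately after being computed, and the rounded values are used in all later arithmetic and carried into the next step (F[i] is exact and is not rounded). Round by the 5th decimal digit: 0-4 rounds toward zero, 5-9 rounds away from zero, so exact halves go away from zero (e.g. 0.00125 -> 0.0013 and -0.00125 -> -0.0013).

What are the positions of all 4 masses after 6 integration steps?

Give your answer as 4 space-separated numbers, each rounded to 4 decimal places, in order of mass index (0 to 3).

Step 0: x=[4.0000 8.0000 7.0000 14.0000] v=[0.0000 0.0000 0.0000 0.0000]
Step 1: x=[4.0625 7.6875 7.5000 13.7500] v=[0.2500 -1.2500 2.0000 -1.0000]
Step 2: x=[4.1641 7.1367 8.4024 13.2969] v=[0.4063 -2.2031 3.6094 -1.8125]
Step 3: x=[4.2640 6.4793 9.5316 12.7254] v=[0.3995 -2.6298 4.5166 -2.2861]
Step 4: x=[4.3148 5.8742 10.6696 12.1418] v=[0.2033 -2.4206 4.5520 -2.3346]
Step 5: x=[4.2756 5.4713 11.5999 11.6536] v=[-0.1569 -1.6116 3.7212 -1.9527]
Step 6: x=[4.1236 5.3767 12.1505 11.3496] v=[-0.6080 -0.3784 2.2025 -1.2161]

Answer: 4.1236 5.3767 12.1505 11.3496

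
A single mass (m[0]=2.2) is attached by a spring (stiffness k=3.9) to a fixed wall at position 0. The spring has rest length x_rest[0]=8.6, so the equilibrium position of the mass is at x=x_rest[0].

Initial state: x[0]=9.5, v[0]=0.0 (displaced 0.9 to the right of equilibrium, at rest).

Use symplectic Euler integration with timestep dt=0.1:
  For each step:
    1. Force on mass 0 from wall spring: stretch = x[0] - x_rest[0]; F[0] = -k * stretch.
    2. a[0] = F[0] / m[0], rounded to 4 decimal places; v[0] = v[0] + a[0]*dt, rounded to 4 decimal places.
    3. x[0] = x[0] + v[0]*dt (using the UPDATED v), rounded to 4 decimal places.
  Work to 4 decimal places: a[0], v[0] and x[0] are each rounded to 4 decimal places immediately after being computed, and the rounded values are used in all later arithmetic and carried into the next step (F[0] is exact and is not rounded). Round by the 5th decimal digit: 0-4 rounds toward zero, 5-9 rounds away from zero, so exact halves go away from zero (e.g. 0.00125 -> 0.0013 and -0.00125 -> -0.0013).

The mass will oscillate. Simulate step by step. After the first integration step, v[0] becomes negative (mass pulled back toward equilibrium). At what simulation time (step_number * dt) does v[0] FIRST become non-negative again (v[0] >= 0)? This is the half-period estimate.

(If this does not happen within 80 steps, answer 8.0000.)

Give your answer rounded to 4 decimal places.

Step 0: x=[9.5000] v=[0.0000]
Step 1: x=[9.4840] v=[-0.1596]
Step 2: x=[9.4524] v=[-0.3163]
Step 3: x=[9.4057] v=[-0.4674]
Step 4: x=[9.3447] v=[-0.6102]
Step 5: x=[9.2705] v=[-0.7422]
Step 6: x=[9.1844] v=[-0.8611]
Step 7: x=[9.0879] v=[-0.9647]
Step 8: x=[8.9828] v=[-1.0512]
Step 9: x=[8.8709] v=[-1.1191]
Step 10: x=[8.7542] v=[-1.1671]
Step 11: x=[8.6348] v=[-1.1944]
Step 12: x=[8.5147] v=[-1.2006]
Step 13: x=[8.3962] v=[-1.1855]
Step 14: x=[8.2813] v=[-1.1494]
Step 15: x=[8.1720] v=[-1.0929]
Step 16: x=[8.0703] v=[-1.0170]
Step 17: x=[7.9780] v=[-0.9231]
Step 18: x=[7.8967] v=[-0.8128]
Step 19: x=[7.8279] v=[-0.6881]
Step 20: x=[7.7728] v=[-0.5512]
Step 21: x=[7.7323] v=[-0.4046]
Step 22: x=[7.7072] v=[-0.2508]
Step 23: x=[7.6980] v=[-0.0925]
Step 24: x=[7.7047] v=[0.0674]
First v>=0 after going negative at step 24, time=2.4000

Answer: 2.4000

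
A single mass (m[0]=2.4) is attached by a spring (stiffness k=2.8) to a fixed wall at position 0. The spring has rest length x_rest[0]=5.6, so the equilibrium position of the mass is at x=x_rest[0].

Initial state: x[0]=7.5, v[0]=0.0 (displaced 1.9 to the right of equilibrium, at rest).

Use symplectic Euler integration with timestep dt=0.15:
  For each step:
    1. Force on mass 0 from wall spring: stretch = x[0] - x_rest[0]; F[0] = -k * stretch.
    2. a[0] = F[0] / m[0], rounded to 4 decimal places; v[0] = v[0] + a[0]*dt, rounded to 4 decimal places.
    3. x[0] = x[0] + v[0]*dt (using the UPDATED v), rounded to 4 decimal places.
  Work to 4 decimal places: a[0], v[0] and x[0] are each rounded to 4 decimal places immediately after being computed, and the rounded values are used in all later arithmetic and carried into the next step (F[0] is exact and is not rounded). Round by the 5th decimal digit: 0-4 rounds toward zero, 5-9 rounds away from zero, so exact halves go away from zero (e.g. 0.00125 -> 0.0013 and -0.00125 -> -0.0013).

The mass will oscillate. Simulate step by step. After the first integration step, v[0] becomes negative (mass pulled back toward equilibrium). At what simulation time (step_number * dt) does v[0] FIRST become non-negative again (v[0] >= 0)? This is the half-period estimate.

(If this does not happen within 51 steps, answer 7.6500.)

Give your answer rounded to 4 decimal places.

Answer: 3.0000

Derivation:
Step 0: x=[7.5000] v=[0.0000]
Step 1: x=[7.4501] v=[-0.3325]
Step 2: x=[7.3517] v=[-0.6563]
Step 3: x=[7.2073] v=[-0.9629]
Step 4: x=[7.0207] v=[-1.2442]
Step 5: x=[6.7968] v=[-1.4928]
Step 6: x=[6.5415] v=[-1.7022]
Step 7: x=[6.2615] v=[-1.8670]
Step 8: x=[5.9641] v=[-1.9828]
Step 9: x=[5.6571] v=[-2.0465]
Step 10: x=[5.3486] v=[-2.0565]
Step 11: x=[5.0467] v=[-2.0125]
Step 12: x=[4.7593] v=[-1.9157]
Step 13: x=[4.4940] v=[-1.7686]
Step 14: x=[4.2577] v=[-1.5751]
Step 15: x=[4.0567] v=[-1.3402]
Step 16: x=[3.8962] v=[-1.0701]
Step 17: x=[3.7804] v=[-0.7719]
Step 18: x=[3.7124] v=[-0.4535]
Step 19: x=[3.6939] v=[-0.1232]
Step 20: x=[3.7255] v=[0.2104]
First v>=0 after going negative at step 20, time=3.0000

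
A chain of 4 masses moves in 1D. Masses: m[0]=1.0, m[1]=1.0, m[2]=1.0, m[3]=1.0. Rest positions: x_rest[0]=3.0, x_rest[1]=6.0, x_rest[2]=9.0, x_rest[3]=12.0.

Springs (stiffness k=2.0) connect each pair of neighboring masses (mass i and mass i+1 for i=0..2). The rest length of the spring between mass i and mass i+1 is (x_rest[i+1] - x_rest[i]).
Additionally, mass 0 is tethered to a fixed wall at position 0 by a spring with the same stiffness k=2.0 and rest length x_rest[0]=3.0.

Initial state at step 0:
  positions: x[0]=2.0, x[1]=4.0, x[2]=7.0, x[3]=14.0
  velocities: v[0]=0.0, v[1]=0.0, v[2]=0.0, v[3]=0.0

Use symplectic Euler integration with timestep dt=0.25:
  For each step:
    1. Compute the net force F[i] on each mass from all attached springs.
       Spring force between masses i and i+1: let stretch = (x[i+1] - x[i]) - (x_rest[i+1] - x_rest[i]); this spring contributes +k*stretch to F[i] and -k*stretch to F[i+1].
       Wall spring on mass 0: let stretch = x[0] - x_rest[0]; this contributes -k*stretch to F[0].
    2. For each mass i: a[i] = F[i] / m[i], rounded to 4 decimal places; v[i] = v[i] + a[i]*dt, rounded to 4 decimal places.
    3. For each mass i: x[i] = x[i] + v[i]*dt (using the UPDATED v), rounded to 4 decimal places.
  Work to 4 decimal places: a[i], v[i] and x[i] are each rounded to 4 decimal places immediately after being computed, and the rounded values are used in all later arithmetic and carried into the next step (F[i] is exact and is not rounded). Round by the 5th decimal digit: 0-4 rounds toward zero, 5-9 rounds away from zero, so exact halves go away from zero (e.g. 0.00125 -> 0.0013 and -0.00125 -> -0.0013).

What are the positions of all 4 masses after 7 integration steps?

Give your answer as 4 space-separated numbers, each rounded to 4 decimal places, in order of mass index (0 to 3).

Step 0: x=[2.0000 4.0000 7.0000 14.0000] v=[0.0000 0.0000 0.0000 0.0000]
Step 1: x=[2.0000 4.1250 7.5000 13.5000] v=[0.0000 0.5000 2.0000 -2.0000]
Step 2: x=[2.0156 4.4063 8.3281 12.6250] v=[0.0625 1.1250 3.3125 -3.5000]
Step 3: x=[2.0781 4.8790 9.2031 11.5879] v=[0.2501 1.8906 3.5001 -4.1485]
Step 4: x=[2.2310 5.5421 9.8357 10.6277] v=[0.6115 2.6522 2.5305 -3.8409]
Step 5: x=[2.5189 6.3280 10.0306 9.9435] v=[1.1516 3.1435 0.7797 -2.7369]
Step 6: x=[2.9681 7.1006 9.7518 9.6452] v=[1.7967 3.0903 -1.1152 -1.1934]
Step 7: x=[3.5628 7.6880 9.1283 9.7352] v=[2.3789 2.3497 -2.4941 0.3599]

Answer: 3.5628 7.6880 9.1283 9.7352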